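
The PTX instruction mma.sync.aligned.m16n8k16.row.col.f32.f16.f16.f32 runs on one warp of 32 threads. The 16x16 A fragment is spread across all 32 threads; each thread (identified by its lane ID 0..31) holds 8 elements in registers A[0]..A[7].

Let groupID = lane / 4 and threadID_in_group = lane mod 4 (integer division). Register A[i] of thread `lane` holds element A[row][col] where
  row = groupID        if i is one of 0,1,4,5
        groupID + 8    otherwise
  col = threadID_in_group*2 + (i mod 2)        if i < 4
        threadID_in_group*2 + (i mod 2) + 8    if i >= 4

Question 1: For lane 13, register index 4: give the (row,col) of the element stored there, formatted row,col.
13: grp=3,tig=1
[4] (3+0,1*2+0+8) = (3,10)

3,10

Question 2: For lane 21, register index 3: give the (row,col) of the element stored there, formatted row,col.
13,3

lane 21: gr=5 (21/4), th=1 (21%4)
i=3: r=5+8=13, c=1*2+1+0=3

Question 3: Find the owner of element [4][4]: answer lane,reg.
18,0

r=4⇒gr=4,Rb=0  c=4⇒Cb=0,th=2,odd=0
L=4*4+2=18  i=0*4+0*2+0=0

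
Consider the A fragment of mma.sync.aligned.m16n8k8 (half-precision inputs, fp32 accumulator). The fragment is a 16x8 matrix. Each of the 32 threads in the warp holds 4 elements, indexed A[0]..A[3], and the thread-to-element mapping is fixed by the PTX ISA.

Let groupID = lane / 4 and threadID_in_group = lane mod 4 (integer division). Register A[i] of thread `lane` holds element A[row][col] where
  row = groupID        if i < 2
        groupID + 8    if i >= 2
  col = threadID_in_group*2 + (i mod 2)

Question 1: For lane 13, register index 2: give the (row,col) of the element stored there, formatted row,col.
13: gr=3,th=1
[2] (3+8,1*2+0) = (11,2)

11,2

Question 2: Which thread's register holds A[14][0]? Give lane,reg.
r=14⇒gr=6,Rb=1  c=0⇒th=0,odd=0
L=6*4+0=24  i=1*2+0=2

24,2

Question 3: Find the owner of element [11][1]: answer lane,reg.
12,3

r=11⇒gr=3,Rb=1  c=1⇒th=0,odd=1
L=3*4+0=12  i=1*2+1=3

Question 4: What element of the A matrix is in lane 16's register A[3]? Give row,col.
lane 16: gid=4 (16/4), tid=0 (16%4)
i=3: r=4+8=12, c=0*2+1=1

12,1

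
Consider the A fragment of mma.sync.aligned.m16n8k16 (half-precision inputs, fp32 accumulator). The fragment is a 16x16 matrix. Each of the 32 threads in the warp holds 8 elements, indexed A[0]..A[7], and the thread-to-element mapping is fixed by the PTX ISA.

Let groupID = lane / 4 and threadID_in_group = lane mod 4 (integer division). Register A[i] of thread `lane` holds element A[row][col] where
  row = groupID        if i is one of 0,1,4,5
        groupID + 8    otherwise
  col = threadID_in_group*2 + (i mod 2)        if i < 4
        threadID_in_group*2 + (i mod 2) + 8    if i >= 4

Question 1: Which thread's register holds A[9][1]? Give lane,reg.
r=9→G=1,rhi=1  c=1→chi=0,T=0,p=1
L=1*4+0=4  i=0*4+1*2+1=3

4,3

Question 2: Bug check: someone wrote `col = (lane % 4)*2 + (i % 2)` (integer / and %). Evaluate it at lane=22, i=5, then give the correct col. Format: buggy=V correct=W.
buggy=5 correct=13

`(lane % 4)*2 + (i % 2)`[22,5]->5
lane 22: g=5 (22/4), t=2 (22%4)
i=5: r=5+0=5, c=2*2+1+8=13
col: 5 vs 13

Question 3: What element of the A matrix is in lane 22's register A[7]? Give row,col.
13,13

L=22→G=22>>2=5, T=22&3=2
[7]→row 5+8=13  col 2·2+1+8=13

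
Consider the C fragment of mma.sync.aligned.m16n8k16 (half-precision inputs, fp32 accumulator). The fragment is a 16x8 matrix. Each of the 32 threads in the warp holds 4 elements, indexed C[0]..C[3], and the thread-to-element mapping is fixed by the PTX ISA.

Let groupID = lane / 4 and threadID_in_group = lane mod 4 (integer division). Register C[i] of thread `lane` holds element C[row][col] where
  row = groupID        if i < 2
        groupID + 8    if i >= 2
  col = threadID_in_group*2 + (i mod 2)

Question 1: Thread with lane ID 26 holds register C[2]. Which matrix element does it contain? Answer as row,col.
lane 26=>26/4=6, 26 mod 4=2
i=2  r:6+8=>14  c:2·2+0=>4

14,4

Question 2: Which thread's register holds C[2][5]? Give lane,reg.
r: 2->gid=2,r8=0  c: 5->tid=2,i&1=1
L=2*4+2=10  i=0*2+1=1

10,1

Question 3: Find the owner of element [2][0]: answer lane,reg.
8,0

r=2->g=2,rb=0  c=0->t=0,b0=0
L=2*4+0=8  i=0*2+0=0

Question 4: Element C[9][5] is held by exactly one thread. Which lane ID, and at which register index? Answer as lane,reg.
r=9->g=1,rb=1  c=5->t=2,b0=1
L=1*4+2=6  i=1*2+1=3

6,3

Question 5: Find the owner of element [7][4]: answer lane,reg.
r=7->g=7,rb=0  c=4->t=2,b0=0
L=7*4+2=30  i=0*2+0=0

30,0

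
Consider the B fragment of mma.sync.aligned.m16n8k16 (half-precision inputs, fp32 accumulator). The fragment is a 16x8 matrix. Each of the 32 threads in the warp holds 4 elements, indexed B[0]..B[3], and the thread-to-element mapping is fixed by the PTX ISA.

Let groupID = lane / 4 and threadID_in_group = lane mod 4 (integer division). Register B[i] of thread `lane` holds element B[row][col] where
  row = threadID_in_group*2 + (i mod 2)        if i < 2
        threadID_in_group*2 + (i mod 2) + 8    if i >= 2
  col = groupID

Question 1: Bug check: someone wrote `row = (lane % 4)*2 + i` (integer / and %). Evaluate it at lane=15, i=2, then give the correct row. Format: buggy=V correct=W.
`(lane % 4)*2 + i`[15,2]->8
lane 15: g=3 (15/4), t=3 (15%4)
i=2: r=3*2+0+8=14, c=g=3
row: 8 vs 14

buggy=8 correct=14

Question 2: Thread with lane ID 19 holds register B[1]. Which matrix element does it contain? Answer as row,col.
L=19->gid=19>>2=4, tid=19&3=3
[1]->row 3·2+1+0=7  col gid=4

7,4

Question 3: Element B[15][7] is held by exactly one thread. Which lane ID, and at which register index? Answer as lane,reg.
c=7→G=7  r=15→rhi=1,T=3,p=1
L=7*4+3=31  i=1*2+1=3

31,3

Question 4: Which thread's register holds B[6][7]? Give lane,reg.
c: 7->gid=7  r: 6->r8=0,tid=3,i&1=0
L=7*4+3=31  i=0*2+0=0

31,0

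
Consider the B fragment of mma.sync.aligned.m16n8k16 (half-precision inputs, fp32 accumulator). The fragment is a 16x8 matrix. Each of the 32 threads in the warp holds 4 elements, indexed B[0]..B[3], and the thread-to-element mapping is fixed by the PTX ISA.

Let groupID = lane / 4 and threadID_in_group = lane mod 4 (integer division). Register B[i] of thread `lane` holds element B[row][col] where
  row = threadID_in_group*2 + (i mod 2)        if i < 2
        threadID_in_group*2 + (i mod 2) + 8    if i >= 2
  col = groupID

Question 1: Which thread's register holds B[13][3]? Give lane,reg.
14,3

c: 3->gid=3  r: 13->r8=1,tid=2,i&1=1
L=3*4+2=14  i=1*2+1=3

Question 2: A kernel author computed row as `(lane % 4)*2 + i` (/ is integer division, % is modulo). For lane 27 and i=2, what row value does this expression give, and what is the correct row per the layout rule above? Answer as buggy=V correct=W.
buggy=8 correct=14

`(lane % 4)*2 + i`[27,2]->8
27: gid=6,tid=3
[2] (3*2+0+8,6) = (14,6)
row: 8 vs 14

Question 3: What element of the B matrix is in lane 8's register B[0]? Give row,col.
0,2

L=8=>grp=8>>2=2, tig=8&3=0
[0]=>row 0·2+0+0=0  col grp=2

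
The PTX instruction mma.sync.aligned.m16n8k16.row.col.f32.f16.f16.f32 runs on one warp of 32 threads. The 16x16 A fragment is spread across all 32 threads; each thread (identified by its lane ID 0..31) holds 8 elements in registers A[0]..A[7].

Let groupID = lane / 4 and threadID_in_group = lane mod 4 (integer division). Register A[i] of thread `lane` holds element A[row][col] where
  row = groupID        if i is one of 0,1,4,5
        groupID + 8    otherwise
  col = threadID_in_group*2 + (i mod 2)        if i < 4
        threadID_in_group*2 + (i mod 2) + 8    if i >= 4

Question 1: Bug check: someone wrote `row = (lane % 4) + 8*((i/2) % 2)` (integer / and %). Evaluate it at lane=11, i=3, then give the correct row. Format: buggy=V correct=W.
`(lane % 4) + 8*((i/2) % 2)`[11,3]⇒11
lane 11⇒11/4=2, 11 mod 4=3
i=3  r:2+8⇒10  c:2·3+1+0⇒7
row: 11 vs 10

buggy=11 correct=10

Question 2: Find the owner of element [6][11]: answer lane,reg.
25,5

r=6→G=6,rhi=0  c=11→chi=1,T=1,p=1
L=6*4+1=25  i=1*4+0*2+1=5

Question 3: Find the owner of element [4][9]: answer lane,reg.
r=4→G=4,rhi=0  c=9→chi=1,T=0,p=1
L=4*4+0=16  i=1*4+0*2+1=5

16,5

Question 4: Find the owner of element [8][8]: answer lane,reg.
0,6

r=8→G=0,rhi=1  c=8→chi=1,T=0,p=0
L=0*4+0=0  i=1*4+1*2+0=6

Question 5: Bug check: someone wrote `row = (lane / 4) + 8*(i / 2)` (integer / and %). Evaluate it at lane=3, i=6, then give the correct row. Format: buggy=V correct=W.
buggy=24 correct=8

`(lane / 4) + 8*(i / 2)`[3,6]->24
lane 3: g=0 (3/4), t=3 (3%4)
i=6: r=0+8=8, c=3*2+0+8=14
row: 24 vs 8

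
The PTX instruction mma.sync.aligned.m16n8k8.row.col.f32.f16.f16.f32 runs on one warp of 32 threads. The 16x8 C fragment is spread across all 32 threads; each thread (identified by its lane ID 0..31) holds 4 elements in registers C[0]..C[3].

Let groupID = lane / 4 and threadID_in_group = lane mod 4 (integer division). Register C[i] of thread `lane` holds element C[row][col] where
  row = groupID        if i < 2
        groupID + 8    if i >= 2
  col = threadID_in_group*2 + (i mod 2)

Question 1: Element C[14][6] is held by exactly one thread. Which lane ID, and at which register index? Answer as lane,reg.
27,2

r=14→G=6,rhi=1  c=6→T=3,p=0
L=6*4+3=27  i=1*2+0=2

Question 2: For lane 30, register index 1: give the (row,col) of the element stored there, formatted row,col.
7,5

lane 30=>30/4=7, 30 mod 4=2
i=1  r:7+0=>7  c:2·2+1=>5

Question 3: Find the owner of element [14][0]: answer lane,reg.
24,2

r: 14->gid=6,r8=1  c: 0->tid=0,i&1=0
L=6*4+0=24  i=1*2+0=2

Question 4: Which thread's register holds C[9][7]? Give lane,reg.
r=9→G=1,rhi=1  c=7→T=3,p=1
L=1*4+3=7  i=1*2+1=3

7,3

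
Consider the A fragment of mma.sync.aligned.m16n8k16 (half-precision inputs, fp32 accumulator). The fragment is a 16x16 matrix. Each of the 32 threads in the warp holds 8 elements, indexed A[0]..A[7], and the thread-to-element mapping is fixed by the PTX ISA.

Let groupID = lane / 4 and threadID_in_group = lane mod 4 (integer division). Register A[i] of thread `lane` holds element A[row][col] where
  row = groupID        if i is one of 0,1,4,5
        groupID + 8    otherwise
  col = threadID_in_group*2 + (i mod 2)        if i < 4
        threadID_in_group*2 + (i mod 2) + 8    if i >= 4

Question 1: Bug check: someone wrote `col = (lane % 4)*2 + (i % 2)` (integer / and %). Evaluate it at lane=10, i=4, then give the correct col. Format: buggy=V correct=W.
buggy=4 correct=12

`(lane % 4)*2 + (i % 2)`[10,4]⇒4
L=10⇒gr=10>>2=2, th=10&3=2
[4]⇒row 2+0=2  col 2·2+0+8=12
col: 4 vs 12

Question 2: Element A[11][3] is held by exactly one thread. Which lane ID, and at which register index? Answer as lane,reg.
13,3

r=11->g=3,rb=1  c=3->cb=0,t=1,b0=1
L=3*4+1=13  i=0*4+1*2+1=3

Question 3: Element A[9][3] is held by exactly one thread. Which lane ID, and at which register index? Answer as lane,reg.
r: 9->gid=1,r8=1  c: 3->c8=0,tid=1,i&1=1
L=1*4+1=5  i=0*4+1*2+1=3

5,3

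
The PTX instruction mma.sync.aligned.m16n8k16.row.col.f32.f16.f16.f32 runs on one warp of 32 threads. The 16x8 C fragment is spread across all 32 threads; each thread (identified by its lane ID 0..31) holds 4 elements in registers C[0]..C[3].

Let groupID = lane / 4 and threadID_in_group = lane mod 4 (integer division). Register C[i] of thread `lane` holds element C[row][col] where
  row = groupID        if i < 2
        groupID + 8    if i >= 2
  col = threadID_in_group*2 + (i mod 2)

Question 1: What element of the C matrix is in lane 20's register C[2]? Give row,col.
lane 20: grp=5 (20/4), tig=0 (20%4)
i=2: r=5+8=13, c=0*2+0=0

13,0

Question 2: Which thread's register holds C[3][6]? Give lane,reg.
15,0

r=3->g=3,rb=0  c=6->t=3,b0=0
L=3*4+3=15  i=0*2+0=0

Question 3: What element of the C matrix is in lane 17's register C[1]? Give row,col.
lane 17→17/4=4, 17 mod 4=1
i=1  r:4+0→4  c:2·1+1→3

4,3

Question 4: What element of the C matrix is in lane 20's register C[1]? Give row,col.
5,1

20: gr=5,th=0
[1] (5+0,0*2+1) = (5,1)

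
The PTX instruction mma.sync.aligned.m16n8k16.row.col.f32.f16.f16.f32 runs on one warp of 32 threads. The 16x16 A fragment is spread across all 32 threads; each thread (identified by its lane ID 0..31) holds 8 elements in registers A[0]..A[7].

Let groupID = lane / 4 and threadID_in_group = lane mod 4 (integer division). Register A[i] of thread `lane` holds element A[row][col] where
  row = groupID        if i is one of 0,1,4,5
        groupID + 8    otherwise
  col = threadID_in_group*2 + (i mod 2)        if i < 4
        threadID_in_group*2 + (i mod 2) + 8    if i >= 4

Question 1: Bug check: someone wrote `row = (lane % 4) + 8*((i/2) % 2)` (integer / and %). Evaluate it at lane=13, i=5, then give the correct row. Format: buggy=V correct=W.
`(lane % 4) + 8*((i/2) % 2)`[13,5]=>1
lane 13: grp=3 (13/4), tig=1 (13%4)
i=5: r=3+0=3, c=1*2+1+8=11
row: 1 vs 3

buggy=1 correct=3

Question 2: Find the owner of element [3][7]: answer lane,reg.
15,1

r=3->g=3,rb=0  c=7->cb=0,t=3,b0=1
L=3*4+3=15  i=0*4+0*2+1=1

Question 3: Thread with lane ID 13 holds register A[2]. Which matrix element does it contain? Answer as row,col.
11,2

lane 13: G=3 (13/4), T=1 (13%4)
i=2: r=3+8=11, c=1*2+0+0=2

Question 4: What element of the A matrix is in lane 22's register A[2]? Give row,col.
13,4

lane 22=>22/4=5, 22 mod 4=2
i=2  r:5+8=>13  c:2·2+0+0=>4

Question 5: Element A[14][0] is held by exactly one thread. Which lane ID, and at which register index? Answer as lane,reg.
24,2

r=14->g=6,rb=1  c=0->cb=0,t=0,b0=0
L=6*4+0=24  i=0*4+1*2+0=2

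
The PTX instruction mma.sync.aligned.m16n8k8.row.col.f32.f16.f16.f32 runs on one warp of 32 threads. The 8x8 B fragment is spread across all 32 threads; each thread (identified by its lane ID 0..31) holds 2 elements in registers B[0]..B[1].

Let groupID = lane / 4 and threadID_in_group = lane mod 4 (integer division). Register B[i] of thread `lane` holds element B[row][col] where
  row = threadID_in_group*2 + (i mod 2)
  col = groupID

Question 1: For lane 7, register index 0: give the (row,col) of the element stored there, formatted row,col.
L=7->g=7>>2=1, t=7&3=3
[0]->row 3·2+0=6  col g=1

6,1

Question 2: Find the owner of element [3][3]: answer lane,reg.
13,1

c:3=>grp=3  r:3=>tig=1,lo=1
L=3*4+1=13  i=1=1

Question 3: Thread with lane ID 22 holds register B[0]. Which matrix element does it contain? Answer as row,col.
lane 22: gr=5 (22/4), th=2 (22%4)
i=0: r=2*2+0=4, c=gr=5

4,5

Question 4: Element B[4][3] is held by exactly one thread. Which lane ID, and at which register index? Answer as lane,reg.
14,0

c=3→G=3  r=4→T=2,p=0
L=3*4+2=14  i=0=0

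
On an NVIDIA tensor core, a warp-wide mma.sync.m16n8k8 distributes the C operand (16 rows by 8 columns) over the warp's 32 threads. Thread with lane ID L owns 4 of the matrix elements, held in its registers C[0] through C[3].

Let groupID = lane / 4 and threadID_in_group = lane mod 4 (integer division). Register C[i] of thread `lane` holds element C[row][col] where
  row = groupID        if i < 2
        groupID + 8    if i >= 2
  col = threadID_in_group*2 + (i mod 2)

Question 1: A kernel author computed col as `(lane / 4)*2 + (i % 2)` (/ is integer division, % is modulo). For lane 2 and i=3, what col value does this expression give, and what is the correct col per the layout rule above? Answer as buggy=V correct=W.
`(lane / 4)*2 + (i % 2)`[2,3]->1
lane 2: g=0 (2/4), t=2 (2%4)
i=3: r=0+8=8, c=2*2+1=5
col: 1 vs 5

buggy=1 correct=5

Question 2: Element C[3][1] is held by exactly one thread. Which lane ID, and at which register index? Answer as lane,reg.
12,1

r=3→G=3,rhi=0  c=1→T=0,p=1
L=3*4+0=12  i=0*2+1=1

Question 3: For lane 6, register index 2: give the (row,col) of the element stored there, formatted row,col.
9,4

lane 6: grp=1 (6/4), tig=2 (6%4)
i=2: r=1+8=9, c=2*2+0=4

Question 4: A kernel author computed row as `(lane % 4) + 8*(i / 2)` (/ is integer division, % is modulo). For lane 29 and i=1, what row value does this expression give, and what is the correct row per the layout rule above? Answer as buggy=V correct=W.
`(lane % 4) + 8*(i / 2)`[29,1]→1
29: G=7,T=1
[1] (7+0,1*2+1) = (7,3)
row: 1 vs 7

buggy=1 correct=7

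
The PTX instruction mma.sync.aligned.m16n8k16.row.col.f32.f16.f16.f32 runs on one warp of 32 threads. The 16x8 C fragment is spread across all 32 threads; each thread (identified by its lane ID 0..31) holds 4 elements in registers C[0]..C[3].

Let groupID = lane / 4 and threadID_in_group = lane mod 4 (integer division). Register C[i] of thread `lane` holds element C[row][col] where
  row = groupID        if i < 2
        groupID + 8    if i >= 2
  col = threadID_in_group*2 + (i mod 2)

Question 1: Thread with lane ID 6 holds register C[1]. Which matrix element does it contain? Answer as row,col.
1,5

6: grp=1,tig=2
[1] (1+0,2*2+1) = (1,5)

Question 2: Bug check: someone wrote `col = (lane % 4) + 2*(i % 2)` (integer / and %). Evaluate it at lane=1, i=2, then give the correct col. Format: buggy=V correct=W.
`(lane % 4) + 2*(i % 2)`[1,2]->1
L=1->g=1>>2=0, t=1&3=1
[2]->row 0+8=8  col 1·2+0=2
col: 1 vs 2

buggy=1 correct=2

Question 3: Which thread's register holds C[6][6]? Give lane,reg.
r: 6->gid=6,r8=0  c: 6->tid=3,i&1=0
L=6*4+3=27  i=0*2+0=0

27,0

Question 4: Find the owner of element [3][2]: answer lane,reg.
13,0

r=3→G=3,rhi=0  c=2→T=1,p=0
L=3*4+1=13  i=0*2+0=0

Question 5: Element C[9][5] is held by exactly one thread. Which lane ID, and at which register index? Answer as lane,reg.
6,3

r: 9->gid=1,r8=1  c: 5->tid=2,i&1=1
L=1*4+2=6  i=1*2+1=3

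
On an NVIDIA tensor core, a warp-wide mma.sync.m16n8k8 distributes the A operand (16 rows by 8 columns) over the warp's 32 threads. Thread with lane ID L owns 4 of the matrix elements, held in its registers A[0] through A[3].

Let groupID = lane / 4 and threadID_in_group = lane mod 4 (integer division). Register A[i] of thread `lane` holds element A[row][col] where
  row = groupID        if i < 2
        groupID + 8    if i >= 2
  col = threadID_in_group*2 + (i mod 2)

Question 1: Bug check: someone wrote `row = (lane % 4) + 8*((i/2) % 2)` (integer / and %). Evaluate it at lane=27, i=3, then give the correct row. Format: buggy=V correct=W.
`(lane % 4) + 8*((i/2) % 2)`[27,3]→11
lane 27: G=6 (27/4), T=3 (27%4)
i=3: r=6+8=14, c=3*2+1=7
row: 11 vs 14

buggy=11 correct=14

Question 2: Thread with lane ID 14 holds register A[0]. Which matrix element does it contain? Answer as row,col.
3,4

L=14->gid=14>>2=3, tid=14&3=2
[0]->row 3+0=3  col 2·2+0=4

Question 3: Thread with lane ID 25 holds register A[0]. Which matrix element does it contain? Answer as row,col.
6,2

25: gr=6,th=1
[0] (6+0,1*2+0) = (6,2)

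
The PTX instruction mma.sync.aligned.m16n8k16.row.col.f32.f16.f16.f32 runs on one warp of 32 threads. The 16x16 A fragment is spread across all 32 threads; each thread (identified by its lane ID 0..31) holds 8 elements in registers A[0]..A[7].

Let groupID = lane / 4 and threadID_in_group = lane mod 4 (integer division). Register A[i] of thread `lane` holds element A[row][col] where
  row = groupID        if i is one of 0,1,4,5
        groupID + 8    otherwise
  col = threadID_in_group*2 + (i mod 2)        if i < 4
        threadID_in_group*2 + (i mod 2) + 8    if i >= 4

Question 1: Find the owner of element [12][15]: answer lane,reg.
19,7

r=12->g=4,rb=1  c=15->cb=1,t=3,b0=1
L=4*4+3=19  i=1*4+1*2+1=7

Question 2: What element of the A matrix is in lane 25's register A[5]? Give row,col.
6,11

lane 25->25/4=6, 25 mod 4=1
i=5  r:6+0->6  c:2·1+1+8->11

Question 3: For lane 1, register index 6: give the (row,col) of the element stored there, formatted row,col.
8,10

1: gr=0,th=1
[6] (0+8,1*2+0+8) = (8,10)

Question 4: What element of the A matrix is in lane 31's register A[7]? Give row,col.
lane 31->31/4=7, 31 mod 4=3
i=7  r:7+8->15  c:2·3+1+8->15

15,15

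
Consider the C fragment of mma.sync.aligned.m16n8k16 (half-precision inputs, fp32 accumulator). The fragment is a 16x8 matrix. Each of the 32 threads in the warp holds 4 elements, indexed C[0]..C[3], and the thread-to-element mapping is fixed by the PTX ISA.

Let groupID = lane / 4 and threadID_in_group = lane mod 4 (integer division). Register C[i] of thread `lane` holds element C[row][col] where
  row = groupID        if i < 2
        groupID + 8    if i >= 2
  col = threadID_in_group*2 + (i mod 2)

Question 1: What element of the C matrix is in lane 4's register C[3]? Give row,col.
lane 4→4/4=1, 4 mod 4=0
i=3  r:1+8→9  c:2·0+1→1

9,1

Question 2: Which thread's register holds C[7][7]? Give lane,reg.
r:7=>grp=7,rB=0  c:7=>tig=3,lo=1
L=7*4+3=31  i=0*2+1=1

31,1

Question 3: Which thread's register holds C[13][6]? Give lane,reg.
r=13⇒gr=5,Rb=1  c=6⇒th=3,odd=0
L=5*4+3=23  i=1*2+0=2

23,2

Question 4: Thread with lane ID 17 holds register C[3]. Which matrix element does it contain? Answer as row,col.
lane 17⇒17/4=4, 17 mod 4=1
i=3  r:4+8⇒12  c:2·1+1⇒3

12,3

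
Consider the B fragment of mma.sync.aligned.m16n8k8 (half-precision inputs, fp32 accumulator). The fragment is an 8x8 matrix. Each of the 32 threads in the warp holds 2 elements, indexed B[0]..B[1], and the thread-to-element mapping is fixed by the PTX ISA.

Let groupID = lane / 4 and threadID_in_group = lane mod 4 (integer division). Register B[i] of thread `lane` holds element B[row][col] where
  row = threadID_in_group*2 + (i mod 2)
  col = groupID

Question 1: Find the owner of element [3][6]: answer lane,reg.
25,1

c: 6->gid=6  r: 3->tid=1,i&1=1
L=6*4+1=25  i=1=1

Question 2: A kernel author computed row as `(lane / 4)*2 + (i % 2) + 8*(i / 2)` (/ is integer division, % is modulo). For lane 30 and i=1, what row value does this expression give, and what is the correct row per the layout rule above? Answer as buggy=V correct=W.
buggy=15 correct=5

`(lane / 4)*2 + (i % 2) + 8*(i / 2)`[30,1]=>15
lane 30=>30/4=7, 30 mod 4=2
i=1  r:2·2+1=>5  c:7
row: 15 vs 5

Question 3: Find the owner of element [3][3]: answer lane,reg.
13,1

c: 3->gid=3  r: 3->tid=1,i&1=1
L=3*4+1=13  i=1=1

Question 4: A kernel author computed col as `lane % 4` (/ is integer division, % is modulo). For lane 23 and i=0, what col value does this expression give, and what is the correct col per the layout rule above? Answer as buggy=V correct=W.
`lane % 4`[23,0]→3
23: G=5,T=3
[0] (3*2+0,5) = (6,5)
col: 3 vs 5

buggy=3 correct=5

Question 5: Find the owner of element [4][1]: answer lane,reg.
6,0

c=1->g=1  r=4->t=2,b0=0
L=1*4+2=6  i=0=0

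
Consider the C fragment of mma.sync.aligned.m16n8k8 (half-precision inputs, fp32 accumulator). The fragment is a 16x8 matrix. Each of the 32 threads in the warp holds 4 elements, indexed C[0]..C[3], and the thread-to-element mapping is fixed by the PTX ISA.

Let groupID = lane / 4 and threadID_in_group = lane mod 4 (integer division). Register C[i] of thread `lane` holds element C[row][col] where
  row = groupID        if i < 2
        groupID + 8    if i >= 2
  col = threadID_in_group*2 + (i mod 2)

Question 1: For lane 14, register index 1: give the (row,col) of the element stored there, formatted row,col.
3,5

lane 14: grp=3 (14/4), tig=2 (14%4)
i=1: r=3+0=3, c=2*2+1=5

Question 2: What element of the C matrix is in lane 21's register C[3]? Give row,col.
13,3

21: gid=5,tid=1
[3] (5+8,1*2+1) = (13,3)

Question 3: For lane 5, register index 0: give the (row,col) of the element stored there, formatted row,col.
1,2

5: gid=1,tid=1
[0] (1+0,1*2+0) = (1,2)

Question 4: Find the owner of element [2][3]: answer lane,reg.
r=2⇒gr=2,Rb=0  c=3⇒th=1,odd=1
L=2*4+1=9  i=0*2+1=1

9,1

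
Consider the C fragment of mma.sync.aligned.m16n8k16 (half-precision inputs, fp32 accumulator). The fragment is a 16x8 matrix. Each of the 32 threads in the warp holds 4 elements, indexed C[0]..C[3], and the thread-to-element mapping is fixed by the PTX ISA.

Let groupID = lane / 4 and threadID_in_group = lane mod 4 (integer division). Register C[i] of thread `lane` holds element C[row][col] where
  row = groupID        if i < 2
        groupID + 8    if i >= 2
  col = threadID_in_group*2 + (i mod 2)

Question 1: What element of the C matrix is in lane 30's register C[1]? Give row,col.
7,5

L=30⇒gr=30>>2=7, th=30&3=2
[1]⇒row 7+0=7  col 2·2+1=5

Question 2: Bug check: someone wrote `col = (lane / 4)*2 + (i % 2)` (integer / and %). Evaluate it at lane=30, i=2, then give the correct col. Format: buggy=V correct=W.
`(lane / 4)*2 + (i % 2)`[30,2]=>14
L=30=>grp=30>>2=7, tig=30&3=2
[2]=>row 7+8=15  col 2·2+0=4
col: 14 vs 4

buggy=14 correct=4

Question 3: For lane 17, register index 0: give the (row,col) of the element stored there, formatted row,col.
17: gr=4,th=1
[0] (4+0,1*2+0) = (4,2)

4,2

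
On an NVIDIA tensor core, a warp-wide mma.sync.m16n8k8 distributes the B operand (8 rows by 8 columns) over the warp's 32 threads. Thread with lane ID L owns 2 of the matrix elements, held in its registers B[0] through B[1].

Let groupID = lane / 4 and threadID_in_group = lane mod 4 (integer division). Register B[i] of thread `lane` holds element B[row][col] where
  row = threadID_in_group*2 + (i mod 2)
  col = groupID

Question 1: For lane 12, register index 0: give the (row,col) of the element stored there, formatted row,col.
lane 12=>12/4=3, 12 mod 4=0
i=0  r:2·0+0=>0  c:3

0,3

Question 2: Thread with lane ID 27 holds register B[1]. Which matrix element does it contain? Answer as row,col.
27: gr=6,th=3
[1] (3*2+1,6) = (7,6)

7,6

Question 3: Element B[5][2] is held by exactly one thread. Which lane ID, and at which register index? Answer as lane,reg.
c=2->g=2  r=5->t=2,b0=1
L=2*4+2=10  i=1=1

10,1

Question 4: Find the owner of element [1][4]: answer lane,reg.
c=4→G=4  r=1→T=0,p=1
L=4*4+0=16  i=1=1

16,1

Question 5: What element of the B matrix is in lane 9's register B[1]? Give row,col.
3,2

9: g=2,t=1
[1] (1*2+1,2) = (3,2)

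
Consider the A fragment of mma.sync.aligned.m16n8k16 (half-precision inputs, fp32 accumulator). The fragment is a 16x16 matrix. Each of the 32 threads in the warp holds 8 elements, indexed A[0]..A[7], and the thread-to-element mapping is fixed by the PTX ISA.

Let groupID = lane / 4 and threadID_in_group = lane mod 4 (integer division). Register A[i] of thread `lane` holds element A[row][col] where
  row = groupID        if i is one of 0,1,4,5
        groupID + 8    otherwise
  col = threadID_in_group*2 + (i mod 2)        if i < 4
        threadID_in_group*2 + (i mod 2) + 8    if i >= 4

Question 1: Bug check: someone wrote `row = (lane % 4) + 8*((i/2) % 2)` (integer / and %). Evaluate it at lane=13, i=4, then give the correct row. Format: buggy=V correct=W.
`(lane % 4) + 8*((i/2) % 2)`[13,4]->1
lane 13->13/4=3, 13 mod 4=1
i=4  r:3+0->3  c:2·1+0+8->10
row: 1 vs 3

buggy=1 correct=3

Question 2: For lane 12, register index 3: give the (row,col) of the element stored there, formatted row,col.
12: gid=3,tid=0
[3] (3+8,0*2+1+0) = (11,1)

11,1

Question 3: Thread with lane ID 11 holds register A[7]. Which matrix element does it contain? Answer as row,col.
lane 11⇒11/4=2, 11 mod 4=3
i=7  r:2+8⇒10  c:2·3+1+8⇒15

10,15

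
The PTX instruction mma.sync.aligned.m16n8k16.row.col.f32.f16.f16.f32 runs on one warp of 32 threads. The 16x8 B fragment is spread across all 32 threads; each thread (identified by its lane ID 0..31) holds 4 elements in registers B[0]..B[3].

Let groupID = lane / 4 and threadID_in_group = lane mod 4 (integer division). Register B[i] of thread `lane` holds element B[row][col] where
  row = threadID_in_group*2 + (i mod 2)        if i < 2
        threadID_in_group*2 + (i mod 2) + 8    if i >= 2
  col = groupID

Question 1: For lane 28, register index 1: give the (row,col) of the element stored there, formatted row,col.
L=28->gid=28>>2=7, tid=28&3=0
[1]->row 0·2+1+0=1  col gid=7

1,7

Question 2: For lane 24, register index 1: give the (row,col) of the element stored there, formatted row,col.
1,6

24: G=6,T=0
[1] (0*2+1+0,6) = (1,6)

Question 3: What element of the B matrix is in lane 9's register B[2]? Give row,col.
9: gr=2,th=1
[2] (1*2+0+8,2) = (10,2)

10,2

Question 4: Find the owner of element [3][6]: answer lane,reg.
c: 6->gid=6  r: 3->r8=0,tid=1,i&1=1
L=6*4+1=25  i=0*2+1=1

25,1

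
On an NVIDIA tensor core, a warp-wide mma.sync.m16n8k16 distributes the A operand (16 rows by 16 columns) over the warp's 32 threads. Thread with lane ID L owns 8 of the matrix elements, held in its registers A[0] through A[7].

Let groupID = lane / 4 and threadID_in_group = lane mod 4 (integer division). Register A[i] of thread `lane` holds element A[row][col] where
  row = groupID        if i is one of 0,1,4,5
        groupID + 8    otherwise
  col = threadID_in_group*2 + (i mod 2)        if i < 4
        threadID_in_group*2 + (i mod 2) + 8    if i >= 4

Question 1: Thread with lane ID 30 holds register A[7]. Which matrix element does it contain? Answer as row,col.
30: grp=7,tig=2
[7] (7+8,2*2+1+8) = (15,13)

15,13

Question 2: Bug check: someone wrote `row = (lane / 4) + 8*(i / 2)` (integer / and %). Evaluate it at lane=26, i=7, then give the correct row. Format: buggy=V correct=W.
buggy=30 correct=14

`(lane / 4) + 8*(i / 2)`[26,7]⇒30
lane 26⇒26/4=6, 26 mod 4=2
i=7  r:6+8⇒14  c:2·2+1+8⇒13
row: 30 vs 14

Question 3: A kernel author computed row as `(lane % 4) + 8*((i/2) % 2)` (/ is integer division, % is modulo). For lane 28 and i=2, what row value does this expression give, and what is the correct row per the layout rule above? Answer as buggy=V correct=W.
`(lane % 4) + 8*((i/2) % 2)`[28,2]→8
28: G=7,T=0
[2] (7+8,0*2+0+0) = (15,0)
row: 8 vs 15

buggy=8 correct=15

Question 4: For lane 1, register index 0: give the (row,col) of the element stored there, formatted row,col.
L=1→G=1>>2=0, T=1&3=1
[0]→row 0+0=0  col 1·2+0+0=2

0,2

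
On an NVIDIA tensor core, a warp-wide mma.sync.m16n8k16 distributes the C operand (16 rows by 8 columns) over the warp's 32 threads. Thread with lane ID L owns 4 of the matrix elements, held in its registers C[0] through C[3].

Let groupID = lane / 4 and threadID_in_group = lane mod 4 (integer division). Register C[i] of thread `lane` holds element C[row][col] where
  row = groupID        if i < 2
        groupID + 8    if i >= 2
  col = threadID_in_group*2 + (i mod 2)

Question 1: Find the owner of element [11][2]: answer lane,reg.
13,2

r=11→G=3,rhi=1  c=2→T=1,p=0
L=3*4+1=13  i=1*2+0=2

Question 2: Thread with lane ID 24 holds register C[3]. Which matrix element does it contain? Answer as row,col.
L=24->gid=24>>2=6, tid=24&3=0
[3]->row 6+8=14  col 0·2+1=1

14,1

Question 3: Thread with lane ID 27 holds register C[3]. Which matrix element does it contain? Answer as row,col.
lane 27: g=6 (27/4), t=3 (27%4)
i=3: r=6+8=14, c=3*2+1=7

14,7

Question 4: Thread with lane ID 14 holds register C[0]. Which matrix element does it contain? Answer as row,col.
3,4

lane 14->14/4=3, 14 mod 4=2
i=0  r:3+0->3  c:2·2+0->4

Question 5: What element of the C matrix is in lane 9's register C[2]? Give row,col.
L=9->g=9>>2=2, t=9&3=1
[2]->row 2+8=10  col 1·2+0=2

10,2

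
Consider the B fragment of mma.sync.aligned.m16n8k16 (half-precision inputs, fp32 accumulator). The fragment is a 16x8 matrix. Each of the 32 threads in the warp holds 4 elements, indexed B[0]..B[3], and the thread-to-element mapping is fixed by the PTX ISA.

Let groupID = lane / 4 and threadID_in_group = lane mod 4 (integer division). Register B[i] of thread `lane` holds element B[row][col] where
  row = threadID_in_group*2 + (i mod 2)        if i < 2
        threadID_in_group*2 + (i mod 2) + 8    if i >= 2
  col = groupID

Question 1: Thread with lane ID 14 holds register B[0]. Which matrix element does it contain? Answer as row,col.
lane 14->14/4=3, 14 mod 4=2
i=0  r:2·2+0+0->4  c:3

4,3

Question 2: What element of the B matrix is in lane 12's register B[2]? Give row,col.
8,3

lane 12⇒12/4=3, 12 mod 4=0
i=2  r:2·0+0+8⇒8  c:3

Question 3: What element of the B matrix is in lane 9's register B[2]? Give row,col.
lane 9: G=2 (9/4), T=1 (9%4)
i=2: r=1*2+0+8=10, c=G=2

10,2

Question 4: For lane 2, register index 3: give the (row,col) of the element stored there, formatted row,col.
2: gid=0,tid=2
[3] (2*2+1+8,0) = (13,0)

13,0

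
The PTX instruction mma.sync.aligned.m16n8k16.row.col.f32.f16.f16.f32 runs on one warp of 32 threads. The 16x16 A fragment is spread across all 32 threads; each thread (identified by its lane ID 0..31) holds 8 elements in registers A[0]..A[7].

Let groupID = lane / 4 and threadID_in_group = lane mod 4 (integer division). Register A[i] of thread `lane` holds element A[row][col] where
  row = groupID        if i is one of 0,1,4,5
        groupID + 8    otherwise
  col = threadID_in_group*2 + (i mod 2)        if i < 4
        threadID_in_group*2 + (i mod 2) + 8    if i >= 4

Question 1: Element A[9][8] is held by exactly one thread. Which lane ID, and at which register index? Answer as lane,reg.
4,6

r=9→G=1,rhi=1  c=8→chi=1,T=0,p=0
L=1*4+0=4  i=1*4+1*2+0=6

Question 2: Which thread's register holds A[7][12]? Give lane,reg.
r=7->g=7,rb=0  c=12->cb=1,t=2,b0=0
L=7*4+2=30  i=1*4+0*2+0=4

30,4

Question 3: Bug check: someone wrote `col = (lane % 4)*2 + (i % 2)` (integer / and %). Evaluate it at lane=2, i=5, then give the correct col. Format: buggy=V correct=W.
`(lane % 4)*2 + (i % 2)`[2,5]->5
L=2->g=2>>2=0, t=2&3=2
[5]->row 0+0=0  col 2·2+1+8=13
col: 5 vs 13

buggy=5 correct=13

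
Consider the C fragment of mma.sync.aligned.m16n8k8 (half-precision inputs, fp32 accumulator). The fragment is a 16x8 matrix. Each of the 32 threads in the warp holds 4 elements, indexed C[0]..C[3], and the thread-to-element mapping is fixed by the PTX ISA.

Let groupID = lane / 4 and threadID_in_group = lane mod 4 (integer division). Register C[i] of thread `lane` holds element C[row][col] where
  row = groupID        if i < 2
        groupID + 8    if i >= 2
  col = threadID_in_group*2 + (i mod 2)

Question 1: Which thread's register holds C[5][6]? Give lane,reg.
23,0

r=5→G=5,rhi=0  c=6→T=3,p=0
L=5*4+3=23  i=0*2+0=0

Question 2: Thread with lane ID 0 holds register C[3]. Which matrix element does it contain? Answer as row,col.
8,1

lane 0: grp=0 (0/4), tig=0 (0%4)
i=3: r=0+8=8, c=0*2+1=1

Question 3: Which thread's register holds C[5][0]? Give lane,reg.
20,0

r=5→G=5,rhi=0  c=0→T=0,p=0
L=5*4+0=20  i=0*2+0=0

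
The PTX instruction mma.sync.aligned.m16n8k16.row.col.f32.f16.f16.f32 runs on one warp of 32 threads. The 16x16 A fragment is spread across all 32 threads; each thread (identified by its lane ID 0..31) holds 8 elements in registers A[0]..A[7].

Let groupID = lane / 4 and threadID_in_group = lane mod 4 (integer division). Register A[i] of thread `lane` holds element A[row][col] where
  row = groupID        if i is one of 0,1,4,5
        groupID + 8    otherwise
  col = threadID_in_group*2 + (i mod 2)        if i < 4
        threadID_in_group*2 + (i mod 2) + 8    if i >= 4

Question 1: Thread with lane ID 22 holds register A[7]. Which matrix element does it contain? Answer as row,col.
22: gid=5,tid=2
[7] (5+8,2*2+1+8) = (13,13)

13,13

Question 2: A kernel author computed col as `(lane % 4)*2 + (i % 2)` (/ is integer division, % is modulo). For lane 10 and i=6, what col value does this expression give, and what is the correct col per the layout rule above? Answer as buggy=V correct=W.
`(lane % 4)*2 + (i % 2)`[10,6]->4
10: g=2,t=2
[6] (2+8,2*2+0+8) = (10,12)
col: 4 vs 12

buggy=4 correct=12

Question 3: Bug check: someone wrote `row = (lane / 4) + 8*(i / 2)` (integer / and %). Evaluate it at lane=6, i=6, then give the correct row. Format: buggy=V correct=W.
`(lane / 4) + 8*(i / 2)`[6,6]→25
L=6→G=6>>2=1, T=6&3=2
[6]→row 1+8=9  col 2·2+0+8=12
row: 25 vs 9

buggy=25 correct=9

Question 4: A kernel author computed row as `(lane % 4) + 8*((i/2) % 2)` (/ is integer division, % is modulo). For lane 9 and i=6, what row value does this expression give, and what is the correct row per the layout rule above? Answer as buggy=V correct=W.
buggy=9 correct=10

`(lane % 4) + 8*((i/2) % 2)`[9,6]→9
L=9→G=9>>2=2, T=9&3=1
[6]→row 2+8=10  col 1·2+0+8=10
row: 9 vs 10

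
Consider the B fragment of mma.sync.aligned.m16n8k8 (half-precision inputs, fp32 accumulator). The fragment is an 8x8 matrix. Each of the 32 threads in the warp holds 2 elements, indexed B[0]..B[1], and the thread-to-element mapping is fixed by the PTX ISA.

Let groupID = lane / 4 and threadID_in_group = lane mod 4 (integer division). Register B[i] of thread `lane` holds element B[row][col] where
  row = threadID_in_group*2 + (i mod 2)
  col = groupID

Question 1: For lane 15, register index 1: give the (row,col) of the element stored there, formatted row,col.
15: g=3,t=3
[1] (3*2+1,3) = (7,3)

7,3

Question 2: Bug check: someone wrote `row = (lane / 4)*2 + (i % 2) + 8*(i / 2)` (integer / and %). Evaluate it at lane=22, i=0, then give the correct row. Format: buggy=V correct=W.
`(lane / 4)*2 + (i % 2) + 8*(i / 2)`[22,0]=>10
lane 22: grp=5 (22/4), tig=2 (22%4)
i=0: r=2*2+0=4, c=grp=5
row: 10 vs 4

buggy=10 correct=4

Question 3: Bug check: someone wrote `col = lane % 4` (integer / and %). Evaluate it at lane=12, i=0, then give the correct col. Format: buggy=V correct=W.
`lane % 4`[12,0]⇒0
lane 12⇒12/4=3, 12 mod 4=0
i=0  r:2·0+0⇒0  c:3
col: 0 vs 3

buggy=0 correct=3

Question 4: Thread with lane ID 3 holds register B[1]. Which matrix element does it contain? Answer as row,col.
7,0

lane 3=>3/4=0, 3 mod 4=3
i=1  r:2·3+1=>7  c:0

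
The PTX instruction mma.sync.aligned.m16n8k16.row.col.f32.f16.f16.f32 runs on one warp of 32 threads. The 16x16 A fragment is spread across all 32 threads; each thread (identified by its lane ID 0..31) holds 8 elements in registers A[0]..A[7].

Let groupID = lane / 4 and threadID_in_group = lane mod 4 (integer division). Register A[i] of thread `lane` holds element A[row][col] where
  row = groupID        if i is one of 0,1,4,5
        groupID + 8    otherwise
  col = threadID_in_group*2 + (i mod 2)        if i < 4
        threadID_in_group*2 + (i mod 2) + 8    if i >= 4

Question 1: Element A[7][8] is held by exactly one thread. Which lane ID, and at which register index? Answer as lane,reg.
28,4

r: 7->gid=7,r8=0  c: 8->c8=1,tid=0,i&1=0
L=7*4+0=28  i=1*4+0*2+0=4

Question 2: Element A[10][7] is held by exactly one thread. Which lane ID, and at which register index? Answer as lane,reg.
r=10->g=2,rb=1  c=7->cb=0,t=3,b0=1
L=2*4+3=11  i=0*4+1*2+1=3

11,3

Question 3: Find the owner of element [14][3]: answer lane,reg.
r=14->g=6,rb=1  c=3->cb=0,t=1,b0=1
L=6*4+1=25  i=0*4+1*2+1=3

25,3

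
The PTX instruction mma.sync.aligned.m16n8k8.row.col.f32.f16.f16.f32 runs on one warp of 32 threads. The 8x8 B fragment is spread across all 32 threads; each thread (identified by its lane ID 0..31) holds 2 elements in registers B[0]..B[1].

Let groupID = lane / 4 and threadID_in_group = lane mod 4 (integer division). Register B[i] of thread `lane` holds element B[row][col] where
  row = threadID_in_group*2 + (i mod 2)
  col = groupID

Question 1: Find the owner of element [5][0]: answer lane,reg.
c=0→G=0  r=5→T=2,p=1
L=0*4+2=2  i=1=1

2,1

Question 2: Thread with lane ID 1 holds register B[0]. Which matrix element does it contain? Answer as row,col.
1: g=0,t=1
[0] (1*2+0,0) = (2,0)

2,0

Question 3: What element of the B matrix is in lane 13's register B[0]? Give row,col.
2,3

lane 13: g=3 (13/4), t=1 (13%4)
i=0: r=1*2+0=2, c=g=3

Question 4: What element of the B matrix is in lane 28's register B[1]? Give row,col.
28: grp=7,tig=0
[1] (0*2+1,7) = (1,7)

1,7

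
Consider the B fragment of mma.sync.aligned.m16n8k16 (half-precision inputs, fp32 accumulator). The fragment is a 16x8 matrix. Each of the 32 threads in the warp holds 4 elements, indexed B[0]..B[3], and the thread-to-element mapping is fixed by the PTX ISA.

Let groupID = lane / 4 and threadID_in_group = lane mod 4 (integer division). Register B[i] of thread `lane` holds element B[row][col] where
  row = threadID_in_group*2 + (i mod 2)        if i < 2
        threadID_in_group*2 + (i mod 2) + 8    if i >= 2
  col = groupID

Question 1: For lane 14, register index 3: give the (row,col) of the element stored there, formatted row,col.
14: g=3,t=2
[3] (2*2+1+8,3) = (13,3)

13,3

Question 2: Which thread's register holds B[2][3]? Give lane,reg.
c=3→G=3  r=2→rhi=0,T=1,p=0
L=3*4+1=13  i=0*2+0=0

13,0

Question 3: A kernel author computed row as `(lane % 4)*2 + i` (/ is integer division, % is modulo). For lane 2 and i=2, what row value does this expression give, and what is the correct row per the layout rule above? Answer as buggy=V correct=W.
buggy=6 correct=12

`(lane % 4)*2 + i`[2,2]⇒6
lane 2⇒2/4=0, 2 mod 4=2
i=2  r:2·2+0+8⇒12  c:0
row: 6 vs 12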